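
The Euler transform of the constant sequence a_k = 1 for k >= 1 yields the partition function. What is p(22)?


The Euler transform converts the sequence a_k = 1 into the number of integer partitions.
Using the recurrence or dynamic programming:
p(22) = 1002

1002


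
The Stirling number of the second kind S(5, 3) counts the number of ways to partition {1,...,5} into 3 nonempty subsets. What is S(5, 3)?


Using the explicit formula S(n,k) = (1/k!) sum_{j=0}^{k} (-1)^(k-j) C(k,j) j^n:
S(5, 3) = 25
Equivalently, S(n,k) is n! times the coefficient of x^n in the EGF (e^x - 1)^k / k!.

25


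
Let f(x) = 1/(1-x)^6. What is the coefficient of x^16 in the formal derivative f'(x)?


Differentiate: d/dx [ 1/(1-x)^r ] = r / (1-x)^(r+1).
Here r = 6, so f'(x) = 6 / (1-x)^7.
The expansion of 1/(1-x)^(r+1) has coefficient of x^n equal to C(n+r, r).
So the coefficient of x^16 in f'(x) is
6 * C(22, 6) = 6 * 74613 = 447678

447678


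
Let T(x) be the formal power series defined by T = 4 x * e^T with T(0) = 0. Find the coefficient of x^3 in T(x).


Apply the Lagrange inversion formula: if T = 4 x * phi(T) with phi(t) = e^t, then
[x^n] T = 4^n * (1/n) [t^(n-1)] phi(t)^n = 4^n * (1/n) [t^(n-1)] e^(n t) = 4^n * (1/n) * n^(n-1) / (n-1)! = 4^n * n^(n-1) / n!.
When c = 1 this is the Cayley count of rooted labeled trees on n vertices, divided by n!.
For n = 3: 4^3 * 3^2 / 3! = 64 * 9/6 = 96.

96


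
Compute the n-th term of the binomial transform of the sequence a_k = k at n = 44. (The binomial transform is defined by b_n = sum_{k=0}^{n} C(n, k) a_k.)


With a_k = k, b_n = sum_{k=0}^{n} C(n, k) k. Using k * C(n, k) = n * C(n-1, k-1) gives b_n = n * sum_{k>=1} C(n-1, k-1) = n * 2^(n-1).
For n = 44: 44 * 2^43 = 44 * 8796093022208 = 387028092977152.

387028092977152


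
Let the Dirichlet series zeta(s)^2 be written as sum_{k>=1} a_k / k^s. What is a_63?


The Dirichlet convolution of the constant function 1 with itself gives (1 * 1)(k) = sum_{d | k} 1 = d(k), the number of positive divisors of k.
Since zeta(s) = sum_{k>=1} 1/k^s, we have zeta(s)^2 = sum_{k>=1} d(k)/k^s, so a_k = d(k).
For k = 63: the divisors are 1, 3, 7, 9, 21, 63.
Count = 6.

6


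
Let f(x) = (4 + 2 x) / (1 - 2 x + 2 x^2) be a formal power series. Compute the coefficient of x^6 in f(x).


Write f(x) = sum_{k>=0} a_k x^k. Multiplying both sides by 1 - 2 x + 2 x^2 gives
(1 - 2 x + 2 x^2) sum_{k>=0} a_k x^k = 4 + 2 x.
Matching coefficients:
 x^0: a_0 = 4
 x^1: a_1 - 2 a_0 = 2  =>  a_1 = 2*4 + 2 = 10
 x^k (k >= 2): a_k = 2 a_{k-1} - 2 a_{k-2}.
Iterating: a_2 = 12, a_3 = 4, a_4 = -16, a_5 = -40, a_6 = -48.
So the coefficient of x^6 is -48.

-48


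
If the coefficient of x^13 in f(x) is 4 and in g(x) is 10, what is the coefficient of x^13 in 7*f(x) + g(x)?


Scalar multiplication scales coefficients: 7 * 4 = 28.
Then add the g coefficient: 28 + 10
= 38

38


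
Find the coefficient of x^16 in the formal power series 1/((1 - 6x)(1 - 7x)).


By partial fractions or Cauchy convolution:
The coefficient equals sum_{k=0}^{16} 6^k * 7^(16-k).
= 215703854542471

215703854542471


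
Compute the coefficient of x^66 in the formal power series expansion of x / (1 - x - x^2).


Let f(x) = sum_{k>=0} a_k x^k. Multiplying f(x) * (1 - x - x^2) = x and matching coefficients gives a_0 = 0, a_1 = 1, and a_k = a_{k-1} + a_{k-2} for k >= 2. These are the Fibonacci numbers F_k.
Iterating from F_0 = 0, F_1 = 1:
F_0=0, F_1=1, F_2=1, F_3=2, F_4=3, F_5=5, F_6=8, F_7=13, F_8=21, F_9=34, ...
F_66 = 27777890035288.

27777890035288


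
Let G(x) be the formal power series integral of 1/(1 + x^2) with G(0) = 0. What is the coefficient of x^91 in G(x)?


1/(1 + x^2) = sum_{j>=0} (-1)^j x^(2j). Integrating termwise with G(0) = 0:
G(x) = sum_{j>=0} (-1)^j x^(2j+1) / (2j+1) = arctan(x).
Only odd powers are nonzero. For x^91 write 91 = 2*45 + 1, giving
(-1)^45 / 91 = -1/91 = -1/91.

-1/91


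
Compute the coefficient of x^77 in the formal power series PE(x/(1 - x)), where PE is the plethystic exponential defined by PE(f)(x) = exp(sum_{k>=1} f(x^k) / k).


For f(x) = x/(1 - x) we have
sum_{k>=1} f(x^k) / k = sum_{k>=1} (1/k) * x^k / (1 - x^k) = sum_{k, m >= 1} x^(k m) / k,
which after exponentiating simplifies to
PE(x/(1 - x)) = prod_{k>=1} 1 / (1 - x^k).
This is the generating function for the partition function p(n), so the coefficient of x^77 is p(77).
Computing p(77) by dynamic programming over parts 1, 2, ..., 77: p(77) = 10619863.

10619863


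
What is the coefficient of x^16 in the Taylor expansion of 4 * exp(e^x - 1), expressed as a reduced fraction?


exp(e^x - 1) = sum_{k>=0} Bell_k x^k / k!, where Bell_k is the k-th Bell number.
So the coefficient of x^16 is 4 * Bell_16 / 16!.
Computing: Bell_16 = 10480142147 and 16! = 20922789888000, giving
4 * 10480142147/20922789888000 = 10480142147/5230697472000.

10480142147/5230697472000


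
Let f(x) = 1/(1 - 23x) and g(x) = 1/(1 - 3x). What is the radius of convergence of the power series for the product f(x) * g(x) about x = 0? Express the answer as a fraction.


The radius of 1/(1 - 23x) is 1/23 (nearest singularity at x = 1/23), and the radius of 1/(1 - 3x) is 1/3.
The product f(x)*g(x) = 1/((1 - 23x)(1 - 3x)) has singularities at both 1/23 and 1/3, so its radius of convergence is the distance to the nearest one:
min(1/23, 1/3) = 1/23.

1/23


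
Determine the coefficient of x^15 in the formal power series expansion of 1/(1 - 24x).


The geometric series identity gives 1/(1 - c x) = sum_{k>=0} c^k x^k, so the coefficient of x^k is c^k.
Here c = 24 and k = 15.
Computing: 24^15 = 504857282956046106624

504857282956046106624


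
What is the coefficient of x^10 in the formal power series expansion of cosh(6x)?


The Maclaurin series is cosh(t) = sum_{m>=0} t^(2m) / (2m)!, so substituting t = 6x, only even powers of x are nonzero, with coefficient of x^(2m) equal to 6^(2m) / (2m)!.
For x^10 the coefficient is 6^10/10! = 60466176/3628800 = 2916/175.

2916/175


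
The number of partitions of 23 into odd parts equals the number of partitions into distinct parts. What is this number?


Computing partitions of 23 into odd parts (1, 3, 5, ...):
Using the generating function prod_{k>=0} 1/(1-x^(2k+1)),
the count is 104

104


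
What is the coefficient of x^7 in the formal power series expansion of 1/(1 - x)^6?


The expansion 1/(1 - x)^r = sum_{k>=0} C(k + r - 1, r - 1) x^k follows from the multiset / negative-binomial theorem (or from repeated differentiation of the geometric series).
For r = 6 and k = 7:
C(12, 5) = 479001600 / (120 * 5040) = 792.

792


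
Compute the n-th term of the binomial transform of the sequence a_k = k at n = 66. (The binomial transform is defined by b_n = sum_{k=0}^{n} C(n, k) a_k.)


With a_k = k, b_n = sum_{k=0}^{n} C(n, k) k. Using k * C(n, k) = n * C(n-1, k-1) gives b_n = n * sum_{k>=1} C(n-1, k-1) = n * 2^(n-1).
For n = 66: 66 * 2^65 = 66 * 36893488147419103232 = 2434970217729660813312.

2434970217729660813312


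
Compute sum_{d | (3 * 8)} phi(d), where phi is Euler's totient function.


First, 3 * 8 = 24. One classical identity is sum_{d | n} phi(d) = n (each k in [1, n] has a unique gcd with n, and among the k's with gcd(k, n) = n/d there are phi(d) of them). So the sum equals 24. We also verify directly:
Divisors of 24: 1, 2, 3, 4, 6, 8, 12, 24.
phi values: 1, 1, 2, 2, 2, 4, 4, 8.
Sum = 24.

24


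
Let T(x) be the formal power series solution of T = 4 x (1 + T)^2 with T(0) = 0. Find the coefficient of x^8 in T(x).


Apply the Lagrange inversion formula: if T = 4 x * phi(T) with phi(t) = (1 + t)^2, then [x^n] T = 4^n * (1/n) [t^(n-1)] phi(t)^n = 4^n * (1/n) [t^(n-1)] (1 + t)^(2n) = 4^n * (1/n) C(2n, n-1).
Using the identity C(2n, n-1) = C(2n, n) * n / (n+1), the unscaled factor equals C(2n, n) / (n+1) = C_n, the n-th Catalan number.
For n = 8: C_8 = C(16, 8) / 9 = 12870/9 = 1430.
With the 4^8 = 65536 factor, the coefficient is 65536 * 1430 = 93716480.

93716480


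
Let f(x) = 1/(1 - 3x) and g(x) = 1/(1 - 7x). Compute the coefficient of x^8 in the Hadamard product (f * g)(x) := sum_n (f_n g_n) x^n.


f has coefficients f_k = 3^k and g has coefficients g_k = 7^k, so the Hadamard product has coefficient (f*g)_k = 3^k * 7^k = 21^k.
For k = 8: 21^8 = 37822859361.

37822859361


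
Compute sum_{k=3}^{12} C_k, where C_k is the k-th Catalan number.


C_3 through C_12: 5, 14, 42, 132, 429, 1430, 4862, 16796, 58786, 208012
Sum = 5 + 14 + 42 + 132 + 429 + 1430 + 4862 + 16796 + 58786 + 208012
= 290508

290508


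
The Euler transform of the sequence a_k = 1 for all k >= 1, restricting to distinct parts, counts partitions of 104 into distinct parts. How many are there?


Partitions of 104 into distinct parts can be computed via generating function.
Product (1+x)(1+x^2)(1+x^3)...
The coefficient of x^104 = 618784

618784


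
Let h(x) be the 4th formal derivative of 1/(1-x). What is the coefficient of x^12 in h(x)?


Differentiating 4 times: d^4/dx^4 [1/(1-x)] = 4!/(1-x)^5.
The expansion 1/(1-x)^5 = sum_{k>=0} C(k+4, 4) x^k, so the coefficient of x^n in 4!/(1-x)^5 is 4! * C(n+4, 4).
For n = 12: 24 * C(16, 4) = 24 * 1820 = 43680

43680


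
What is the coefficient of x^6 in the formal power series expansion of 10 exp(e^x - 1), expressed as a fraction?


exp(e^x - 1) is the exponential generating function for the Bell numbers Bell_k: exp(e^x - 1) = sum_{k>=0} Bell_k x^k / k!.
So the coefficient of x^6 in 10 exp(e^x - 1) is 10 Bell_6 / 6!.
Computing: Bell_6 = 203 and 6! = 720, giving
10 * 203/720 = 203/72.

203/72


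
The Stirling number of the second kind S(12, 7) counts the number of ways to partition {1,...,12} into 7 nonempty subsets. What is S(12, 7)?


Using the explicit formula S(n,k) = (1/k!) sum_{j=0}^{k} (-1)^(k-j) C(k,j) j^n:
S(12, 7) = 627396
Equivalently, S(n,k) is n! times the coefficient of x^n in the EGF (e^x - 1)^k / k!.

627396


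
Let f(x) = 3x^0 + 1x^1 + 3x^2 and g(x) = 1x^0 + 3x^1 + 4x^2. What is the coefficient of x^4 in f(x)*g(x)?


Cauchy product at x^4:
3*4
= 12

12


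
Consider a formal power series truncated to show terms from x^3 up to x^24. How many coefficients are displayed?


From x^3 to x^24 inclusive, the count is 24 - 3 + 1 = 22.

22


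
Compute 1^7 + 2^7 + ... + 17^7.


This power sum has a closed form given by Faulhaber's formula
sum_{k=1}^{m} k^p = (1 / (p + 1)) * sum_{j=0}^{p} C(p + 1, j) B_j m^(p + 1 - j),
but for small m direct computation is fastest:
1 + 128 + 2187 + 16384 + 78125 + 279936 + 823543 + 2097152 + 4782969 + 10000000 + 19487171 + 35831808 + 62748517 + 105413504 + 170859375 + 268435456 + 410338673 = 1091194929.

1091194929


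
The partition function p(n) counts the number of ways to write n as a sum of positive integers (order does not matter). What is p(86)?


Using the generating function prod_{k>=1} 1/(1-x^k), we compute p(86).
By dynamic programming over parts 1 through 86:
p(86) = 34262962

34262962


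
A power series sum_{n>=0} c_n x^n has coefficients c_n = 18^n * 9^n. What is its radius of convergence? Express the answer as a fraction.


By the root test (Cauchy-Hadamard), the radius is R = 1 / limsup_n |c_n|^(1/n).
Here |c_n|^(1/n) = (18^n * 9^n)^(1/n) = 18 * 9 = 162 for all n.
So R = 1/162 = 1/162.

1/162


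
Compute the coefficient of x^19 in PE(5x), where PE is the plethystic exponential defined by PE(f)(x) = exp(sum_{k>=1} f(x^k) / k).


With f(x) = 5x, the exponent is sum_{k>=1} 5 x^k / k = 5 * (-ln(1 - x)). Exponentiating:
PE(5x) = exp(-5 ln(1 - x)) = 1/(1 - x)^5.
By the negative binomial expansion, [x^n] 1/(1 - x)^5 = C(n + 4, 4).
For n = 19: C(23, 4) = 8855.

8855


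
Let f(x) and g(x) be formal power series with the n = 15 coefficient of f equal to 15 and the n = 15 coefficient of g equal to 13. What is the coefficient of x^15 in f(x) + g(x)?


Addition of formal power series is termwise.
The coefficient of x^15 in f + g = 15 + 13
= 28

28


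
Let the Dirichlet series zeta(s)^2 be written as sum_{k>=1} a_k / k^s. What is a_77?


The Dirichlet convolution of the constant function 1 with itself gives (1 * 1)(k) = sum_{d | k} 1 = d(k), the number of positive divisors of k.
Since zeta(s) = sum_{k>=1} 1/k^s, we have zeta(s)^2 = sum_{k>=1} d(k)/k^s, so a_k = d(k).
For k = 77: the divisors are 1, 7, 11, 77.
Count = 4.

4


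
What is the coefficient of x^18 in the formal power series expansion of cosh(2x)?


The Maclaurin series is cosh(t) = sum_{m>=0} t^(2m) / (2m)!, so substituting t = 2x, only even powers of x are nonzero, with coefficient of x^(2m) equal to 2^(2m) / (2m)!.
For x^18 the coefficient is 2^18/18! = 262144/6402373705728000 = 4/97692469875.

4/97692469875


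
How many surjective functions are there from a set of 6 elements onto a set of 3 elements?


By inclusion-exclusion on which target elements are missed, the number of surjections from an n-set onto a k-set is
surj(n, k) = sum_{j=0}^{k} (-1)^j C(k, j) (k - j)^n.
Equivalently surj(n, k) = k! * S(n, k), where S(n, k) is the Stirling number of the second kind.
For n = 6, k = 3:
S(6, 3) = 90, so
surj = 3! * 90 = 6 * 90 = 540.

540


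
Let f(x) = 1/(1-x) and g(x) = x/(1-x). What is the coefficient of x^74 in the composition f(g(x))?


First simplify the composition: f(g(x)) = 1/(1 - x/(1-x)) = (1-x)/((1-x) - x) = (1-x)/(1-2x).
Now extract the coefficient. Write (1-x)/(1-2x) = 1/(1-2x) - x/(1-2x).
The coefficient of x^n in 1/(1-2x) is 2^n, and in x/(1-2x) is 2^(n-1) (for n >= 1).
So the coefficient of x^74 is 2^74 - 2^73 = 18889465931478580854784 - 9444732965739290427392 = 9444732965739290427392.

9444732965739290427392


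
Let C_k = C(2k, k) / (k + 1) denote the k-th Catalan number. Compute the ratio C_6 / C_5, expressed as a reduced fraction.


Using C_k = (2k)! / (k! (k+1)!), the ratio C_{k+1}/C_k simplifies to
C_{k+1}/C_k = [(2k+2)! / ((k+1)! (k+2)!)] * [k! (k+1)! / (2k)!]
 = (2k+2)(2k+1) / ((k+1)(k+2)) = 2(2k+1) / (k+2).
For k = 5: 2(2*5 + 1) / (5 + 2) = 22/7 = 22/7.

22/7


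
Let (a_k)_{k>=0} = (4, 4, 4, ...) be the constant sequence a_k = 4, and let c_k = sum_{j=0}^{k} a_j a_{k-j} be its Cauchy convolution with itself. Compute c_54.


Since a_j = 4 for all j >= 0, the convolution sum becomes
c_k = sum_{j=0}^{k} 4 * 4 = 16 * (k + 1).
Equivalently, the generating function of (a_k) is 4/(1 - x) and its square is 16/(1 - x)^2 = sum_{k>=0} 16(k + 1) x^k.
For k = 54: 16 * 55 = 880.

880


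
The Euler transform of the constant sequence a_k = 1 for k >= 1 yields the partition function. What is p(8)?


The Euler transform converts the sequence a_k = 1 into the number of integer partitions.
Using the recurrence or dynamic programming:
p(8) = 22

22


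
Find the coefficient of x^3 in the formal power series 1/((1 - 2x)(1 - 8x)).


By partial fractions or Cauchy convolution:
The coefficient equals sum_{k=0}^{3} 2^k * 8^(3-k).
= 680

680


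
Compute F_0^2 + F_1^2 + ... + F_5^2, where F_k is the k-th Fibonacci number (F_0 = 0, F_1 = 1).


There is a standard identity sum_{k=0}^{N} F_k^2 = F_N * F_{N+1} (proved inductively from the telescoping relation F_k^2 = F_k F_{k+1} - F_{k-1} F_k). Then
sum_{k=0}^{5} F_k^2 = F_5 F_6 - F_0 F_0.
Computing: F_5 = 5, F_6 = 8.
Sum = 5 * 8 = 40.

40


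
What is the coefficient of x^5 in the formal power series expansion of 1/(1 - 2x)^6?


The general identity 1/(1 - c x)^r = sum_{k>=0} c^k C(k + r - 1, r - 1) x^k follows by substituting y = c x into 1/(1 - y)^r = sum_{k>=0} C(k + r - 1, r - 1) y^k.
For c = 2, r = 6, k = 5:
2^5 * C(10, 5) = 32 * 252 = 8064.

8064


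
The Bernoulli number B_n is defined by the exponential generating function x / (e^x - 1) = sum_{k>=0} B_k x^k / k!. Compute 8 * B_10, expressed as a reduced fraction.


Bernoulli numbers can also be computed recursively via B_0 = 1 and sum_{j=0}^{m} C(m+1, j) B_j = 0 for m >= 1. Odd-index Bernoulli numbers vanish for k >= 3.
Computing B_10 = 5/66, so 8 * B_10 = 8 * 5/66 = 20/33.

20/33


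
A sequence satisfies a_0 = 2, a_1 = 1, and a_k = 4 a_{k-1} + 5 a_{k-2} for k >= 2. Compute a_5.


The characteristic equation is t^2 - 4 t - 5 = 0, with roots r_1 = 5 and r_2 = -1 (so c_1 = r_1 + r_2, c_2 = -r_1 r_2 as required).
One can use the closed form a_n = A r_1^n + B r_2^n, but direct iteration is more reliable:
a_0 = 2, a_1 = 1, a_2 = 14, a_3 = 61, a_4 = 314, a_5 = 1561.
So a_5 = 1561.

1561


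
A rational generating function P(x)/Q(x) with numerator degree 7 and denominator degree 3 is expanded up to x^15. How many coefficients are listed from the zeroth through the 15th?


Expanding up to x^15 gives the coefficients for x^0, x^1, ..., x^15.
That is 15 + 1 = 16 coefficients in total.

16


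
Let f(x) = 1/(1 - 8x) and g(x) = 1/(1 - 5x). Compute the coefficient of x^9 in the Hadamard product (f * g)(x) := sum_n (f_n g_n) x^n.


f has coefficients f_k = 8^k and g has coefficients g_k = 5^k, so the Hadamard product has coefficient (f*g)_k = 8^k * 5^k = 40^k.
For k = 9: 40^9 = 262144000000000.

262144000000000


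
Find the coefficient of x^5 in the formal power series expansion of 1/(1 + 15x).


Write 1/(1 + c x) = 1/(1 - (-c) x) and apply the geometric-series identity
1/(1 - y) = sum_{k>=0} y^k to get 1/(1 + c x) = sum_{k>=0} (-c)^k x^k.
So the coefficient of x^k is (-c)^k = (-1)^k * c^k.
Here c = 15 and k = 5:
(-15)^5 = -1 * 759375 = -759375

-759375


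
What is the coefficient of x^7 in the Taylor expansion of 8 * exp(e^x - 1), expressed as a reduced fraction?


exp(e^x - 1) = sum_{k>=0} Bell_k x^k / k!, where Bell_k is the k-th Bell number.
So the coefficient of x^7 is 8 * Bell_7 / 7!.
Computing: Bell_7 = 877 and 7! = 5040, giving
8 * 877/5040 = 877/630.

877/630


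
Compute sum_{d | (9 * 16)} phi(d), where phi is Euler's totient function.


First, 9 * 16 = 144. One classical identity is sum_{d | n} phi(d) = n (each k in [1, n] has a unique gcd with n, and among the k's with gcd(k, n) = n/d there are phi(d) of them). So the sum equals 144. We also verify directly:
Divisors of 144: 1, 2, 3, 4, 6, 8, 9, 12, 16, 18, 24, 36, 48, 72, 144.
phi values: 1, 1, 2, 2, 2, 4, 6, 4, 8, 6, 8, 12, 16, 24, 48.
Sum = 144.

144


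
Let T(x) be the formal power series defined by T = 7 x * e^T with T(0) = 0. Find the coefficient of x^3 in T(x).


Apply the Lagrange inversion formula: if T = 7 x * phi(T) with phi(t) = e^t, then
[x^n] T = 7^n * (1/n) [t^(n-1)] phi(t)^n = 7^n * (1/n) [t^(n-1)] e^(n t) = 7^n * (1/n) * n^(n-1) / (n-1)! = 7^n * n^(n-1) / n!.
When c = 1 this is the Cayley count of rooted labeled trees on n vertices, divided by n!.
For n = 3: 7^3 * 3^2 / 3! = 343 * 9/6 = 1029/2.

1029/2


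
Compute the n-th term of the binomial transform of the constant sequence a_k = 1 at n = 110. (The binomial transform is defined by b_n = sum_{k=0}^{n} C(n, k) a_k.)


With a_k = 1 for all k, b_n = sum_{k=0}^{n} C(n, k) = 2^n by the binomial theorem.
For n = 110: 2^110 = 1298074214633706907132624082305024.

1298074214633706907132624082305024


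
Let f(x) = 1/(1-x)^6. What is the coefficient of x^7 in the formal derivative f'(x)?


Differentiate: d/dx [ 1/(1-x)^r ] = r / (1-x)^(r+1).
Here r = 6, so f'(x) = 6 / (1-x)^7.
The expansion of 1/(1-x)^(r+1) has coefficient of x^n equal to C(n+r, r).
So the coefficient of x^7 in f'(x) is
6 * C(13, 6) = 6 * 1716 = 10296

10296


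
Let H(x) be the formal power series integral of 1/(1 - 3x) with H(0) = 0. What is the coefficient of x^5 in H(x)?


1/(1 - 3x) = sum_{k>=0} 3^k x^k. Integrating termwise with H(0) = 0:
H(x) = sum_{k>=0} 3^k x^(k+1) / (k+1) = sum_{m>=1} 3^(m-1) x^m / m.
For m = 5: 3^4/5 = 81/5 = 81/5.

81/5


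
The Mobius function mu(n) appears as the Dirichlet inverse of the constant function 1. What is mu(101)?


101 = 101 (all distinct primes).
mu(101) = (-1)^1 = -1

-1


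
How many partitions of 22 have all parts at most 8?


Using the generating function (1-x)^(-1)(1-x^2)^(-1)...(1-x^8)^(-1),
the coefficient of x^22 counts these restricted partitions.
Result = 638

638


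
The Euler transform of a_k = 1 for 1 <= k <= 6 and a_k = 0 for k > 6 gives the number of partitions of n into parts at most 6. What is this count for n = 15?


Partitions of 15 into parts at most 6:
Using generating function (1-x)^(-1)(1-x^2)^(-1)...(1-x^6)^(-1),
the coefficient of x^15 = 110

110


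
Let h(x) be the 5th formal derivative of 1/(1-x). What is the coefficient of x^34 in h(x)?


Differentiating 5 times: d^5/dx^5 [1/(1-x)] = 5!/(1-x)^6.
The expansion 1/(1-x)^6 = sum_{k>=0} C(k+5, 5) x^k, so the coefficient of x^n in 5!/(1-x)^6 is 5! * C(n+5, 5).
For n = 34: 120 * C(39, 5) = 120 * 575757 = 69090840

69090840


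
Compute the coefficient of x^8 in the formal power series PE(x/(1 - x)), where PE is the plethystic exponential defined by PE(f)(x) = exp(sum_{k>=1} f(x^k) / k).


For f(x) = x/(1 - x) we have
sum_{k>=1} f(x^k) / k = sum_{k>=1} (1/k) * x^k / (1 - x^k) = sum_{k, m >= 1} x^(k m) / k,
which after exponentiating simplifies to
PE(x/(1 - x)) = prod_{k>=1} 1 / (1 - x^k).
This is the generating function for the partition function p(n), so the coefficient of x^8 is p(8).
Computing p(8) by dynamic programming over parts 1, 2, ..., 8: p(8) = 22.

22


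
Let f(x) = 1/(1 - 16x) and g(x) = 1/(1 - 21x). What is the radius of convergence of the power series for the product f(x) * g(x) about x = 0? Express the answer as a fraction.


The radius of 1/(1 - 16x) is 1/16 (nearest singularity at x = 1/16), and the radius of 1/(1 - 21x) is 1/21.
The product f(x)*g(x) = 1/((1 - 16x)(1 - 21x)) has singularities at both 1/16 and 1/21, so its radius of convergence is the distance to the nearest one:
min(1/16, 1/21) = 1/21.

1/21


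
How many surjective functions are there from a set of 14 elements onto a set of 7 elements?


By inclusion-exclusion on which target elements are missed, the number of surjections from an n-set onto a k-set is
surj(n, k) = sum_{j=0}^{k} (-1)^j C(k, j) (k - j)^n.
Equivalently surj(n, k) = k! * S(n, k), where S(n, k) is the Stirling number of the second kind.
For n = 14, k = 7:
S(14, 7) = 49329280, so
surj = 7! * 49329280 = 5040 * 49329280 = 248619571200.

248619571200


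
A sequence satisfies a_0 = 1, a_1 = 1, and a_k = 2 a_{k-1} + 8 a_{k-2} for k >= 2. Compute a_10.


The characteristic equation is t^2 - 2 t - 8 = 0, with roots r_1 = 4 and r_2 = -2 (so c_1 = r_1 + r_2, c_2 = -r_1 r_2 as required).
One can use the closed form a_n = A r_1^n + B r_2^n, but direct iteration is more reliable:
a_0 = 1, a_1 = 1, a_2 = 10, a_3 = 28, a_4 = 136, a_5 = 496, a_6 = 2080, a_7 = 8128, a_8 = 32896, a_9 = 130816, a_10 = 524800.
So a_10 = 524800.

524800


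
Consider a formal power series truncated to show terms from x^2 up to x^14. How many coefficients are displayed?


From x^2 to x^14 inclusive, the count is 14 - 2 + 1 = 13.

13


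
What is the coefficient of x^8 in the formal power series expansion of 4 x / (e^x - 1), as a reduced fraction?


The exponential generating function for Bernoulli numbers is
x / (e^x - 1) = sum_{k>=0} B_k x^k / k!.
So the coefficient of x^8 in 4 x / (e^x - 1) is 4 B_8 / 8!.
Computing: B_8 = -1/30, 8! = 40320, giving
4 * -1/30 / 40320 = -1/302400.

-1/302400


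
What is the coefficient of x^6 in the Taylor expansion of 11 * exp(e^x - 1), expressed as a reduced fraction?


exp(e^x - 1) = sum_{k>=0} Bell_k x^k / k!, where Bell_k is the k-th Bell number.
So the coefficient of x^6 is 11 * Bell_6 / 6!.
Computing: Bell_6 = 203 and 6! = 720, giving
11 * 203/720 = 2233/720.

2233/720


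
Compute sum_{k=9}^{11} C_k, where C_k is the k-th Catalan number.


C_9 through C_11: 4862, 16796, 58786
Sum = 4862 + 16796 + 58786
= 80444

80444


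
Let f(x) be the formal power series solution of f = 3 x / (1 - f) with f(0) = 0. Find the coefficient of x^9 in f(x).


Apply Lagrange inversion: f = 3 x * phi(f) with phi(t) = 1/(1 - t), so
[x^n] f = 3^n * (1/n) [t^(n-1)] phi(t)^n = 3^n * (1/n) [t^(n-1)] (1 - t)^(-n) = 3^n * (1/n) C(2n - 2, n - 1) = 3^n * C_{n-1}.
For n = 9: C_8 = C(16, 8) / 9 = 12870/9 = 1430.
With the 3^9 = 19683 factor, the coefficient is 19683 * 1430 = 28146690.

28146690


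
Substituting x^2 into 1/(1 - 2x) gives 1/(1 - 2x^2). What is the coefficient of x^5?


Since 1/(1 - 2x^2) only has even powers of x,
the coefficient of x^5 (odd) is 0.

0


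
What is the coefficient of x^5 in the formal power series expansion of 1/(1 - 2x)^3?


The general identity 1/(1 - c x)^r = sum_{k>=0} c^k C(k + r - 1, r - 1) x^k follows by substituting y = c x into 1/(1 - y)^r = sum_{k>=0} C(k + r - 1, r - 1) y^k.
For c = 2, r = 3, k = 5:
2^5 * C(7, 2) = 32 * 21 = 672.

672


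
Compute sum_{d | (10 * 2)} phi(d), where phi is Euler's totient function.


First, 10 * 2 = 20. One classical identity is sum_{d | n} phi(d) = n (each k in [1, n] has a unique gcd with n, and among the k's with gcd(k, n) = n/d there are phi(d) of them). So the sum equals 20. We also verify directly:
Divisors of 20: 1, 2, 4, 5, 10, 20.
phi values: 1, 1, 2, 4, 4, 8.
Sum = 20.

20


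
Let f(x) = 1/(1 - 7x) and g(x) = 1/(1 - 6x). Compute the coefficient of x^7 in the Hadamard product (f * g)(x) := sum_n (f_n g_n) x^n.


f has coefficients f_k = 7^k and g has coefficients g_k = 6^k, so the Hadamard product has coefficient (f*g)_k = 7^k * 6^k = 42^k.
For k = 7: 42^7 = 230539333248.

230539333248


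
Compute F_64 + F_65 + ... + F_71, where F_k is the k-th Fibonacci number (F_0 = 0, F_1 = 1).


Use the identity sum_{k=0}^{N} F_k = F_{N+2} - 1 (which follows from F_{k+2} - F_{k+1} = F_k). Then
sum_{k=64}^{71} F_k = (F_{73} - 1) - (F_{65} - 1) = F_{73} - F_{65}.
Computing: F_{73} = 806515533049393, F_{65} = 17167680177565, so
Sum = 806515533049393 - 17167680177565 = 789347852871828.

789347852871828


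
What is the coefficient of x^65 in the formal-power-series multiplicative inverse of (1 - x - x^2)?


Let the inverse be f(x) = sum_{k>=0} a_k x^k. From f(x) * (1 - x - x^2) = 1 and matching coefficients:
 x^0: a_0 = 1.
 x^1: a_1 - a_0 = 0, so a_1 = 1.
 x^k (k >= 2): a_k - a_{k-1} - a_{k-2} = 0, i.e. a_k = a_{k-1} + a_{k-2}.
This is the Fibonacci-type recurrence shifted so that a_0 = a_1 = 1.
Iterating: a_0=1, a_1=1, a_2=2, a_3=3, a_4=5, a_5=8, a_6=13, a_7=21, a_8=34, a_9=55, ...
a_65 = 27777890035288.

27777890035288


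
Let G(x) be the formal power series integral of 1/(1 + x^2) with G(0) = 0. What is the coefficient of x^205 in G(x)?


1/(1 + x^2) = sum_{j>=0} (-1)^j x^(2j). Integrating termwise with G(0) = 0:
G(x) = sum_{j>=0} (-1)^j x^(2j+1) / (2j+1) = arctan(x).
Only odd powers are nonzero. For x^205 write 205 = 2*102 + 1, giving
(-1)^102 / 205 = 1/205 = 1/205.

1/205


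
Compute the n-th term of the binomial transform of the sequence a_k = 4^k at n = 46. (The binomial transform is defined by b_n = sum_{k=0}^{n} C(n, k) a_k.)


With a_k = 4^k, b_n = sum_{k=0}^{n} C(n, k) 4^k = (1 + 4)^n by the binomial theorem.
For n = 46: (1 + 4)^46 = 5^46 = 142108547152020037174224853515625.

142108547152020037174224853515625


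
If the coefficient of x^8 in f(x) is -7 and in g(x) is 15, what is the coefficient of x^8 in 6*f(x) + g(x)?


Scalar multiplication scales coefficients: 6 * -7 = -42.
Then add the g coefficient: -42 + 15
= -27

-27


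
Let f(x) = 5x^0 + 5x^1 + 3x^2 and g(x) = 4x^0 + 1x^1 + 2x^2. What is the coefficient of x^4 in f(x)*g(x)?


Cauchy product at x^4:
3*2
= 6

6


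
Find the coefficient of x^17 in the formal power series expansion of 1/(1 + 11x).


Write 1/(1 + c x) = 1/(1 - (-c) x) and apply the geometric-series identity
1/(1 - y) = sum_{k>=0} y^k to get 1/(1 + c x) = sum_{k>=0} (-c)^k x^k.
So the coefficient of x^k is (-c)^k = (-1)^k * c^k.
Here c = 11 and k = 17:
(-11)^17 = -1 * 505447028499293771 = -505447028499293771

-505447028499293771


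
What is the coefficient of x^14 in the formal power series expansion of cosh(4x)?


The Maclaurin series is cosh(t) = sum_{m>=0} t^(2m) / (2m)!, so substituting t = 4x, only even powers of x are nonzero, with coefficient of x^(2m) equal to 4^(2m) / (2m)!.
For x^14 the coefficient is 4^14/14! = 268435456/87178291200 = 131072/42567525.

131072/42567525


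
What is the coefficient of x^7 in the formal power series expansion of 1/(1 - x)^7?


The negative binomial / multiset identity is
1/(1 - x)^r = sum_{k>=0} C(k + r - 1, r - 1) x^k.
Here r = 7 and k = 7, so the coefficient is
C(7 + 6, 6) = C(13, 6)
= 1716

1716


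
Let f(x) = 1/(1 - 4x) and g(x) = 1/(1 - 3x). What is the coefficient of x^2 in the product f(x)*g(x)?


The coefficient of x^n in f*g is the Cauchy product: sum_{k=0}^{n} a^k * b^(n-k).
With a=4, b=3, n=2:
sum_{k=0}^{2} 4^k * 3^(2-k)
= 37

37


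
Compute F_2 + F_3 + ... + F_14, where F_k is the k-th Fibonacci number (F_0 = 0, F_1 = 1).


Use the identity sum_{k=0}^{N} F_k = F_{N+2} - 1 (which follows from F_{k+2} - F_{k+1} = F_k). Then
sum_{k=2}^{14} F_k = (F_{16} - 1) - (F_{3} - 1) = F_{16} - F_{3}.
Computing: F_{16} = 987, F_{3} = 2, so
Sum = 987 - 2 = 985.

985


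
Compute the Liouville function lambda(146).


The Liouville function is lambda(k) = (-1)^Omega(k), where Omega(k) counts the prime factors of k with multiplicity.
Factoring: 146 = 2 * 73, so Omega(146) = 2.
lambda(146) = (-1)^2 = 1.

1


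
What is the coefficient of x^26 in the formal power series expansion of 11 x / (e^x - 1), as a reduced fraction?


The exponential generating function for Bernoulli numbers is
x / (e^x - 1) = sum_{k>=0} B_k x^k / k!.
So the coefficient of x^26 in 11 x / (e^x - 1) is 11 B_26 / 26!.
Computing: B_26 = 8553103/6, 26! = 403291461126605635584000000, giving
11 * 8553103/6 / 403291461126605635584000000 = 657931/16921320047270166528000000.

657931/16921320047270166528000000


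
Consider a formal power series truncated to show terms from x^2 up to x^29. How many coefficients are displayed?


From x^2 to x^29 inclusive, the count is 29 - 2 + 1 = 28.

28


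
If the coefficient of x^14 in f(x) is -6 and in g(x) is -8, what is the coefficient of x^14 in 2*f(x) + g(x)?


Scalar multiplication scales coefficients: 2 * -6 = -12.
Then add the g coefficient: -12 + -8
= -20

-20


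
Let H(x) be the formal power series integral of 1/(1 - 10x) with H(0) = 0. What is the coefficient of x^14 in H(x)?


1/(1 - 10x) = sum_{k>=0} 10^k x^k. Integrating termwise with H(0) = 0:
H(x) = sum_{k>=0} 10^k x^(k+1) / (k+1) = sum_{m>=1} 10^(m-1) x^m / m.
For m = 14: 10^13/14 = 10000000000000/14 = 5000000000000/7.

5000000000000/7


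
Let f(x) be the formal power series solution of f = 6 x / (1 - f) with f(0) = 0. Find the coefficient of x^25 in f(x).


Apply Lagrange inversion: f = 6 x * phi(f) with phi(t) = 1/(1 - t), so
[x^n] f = 6^n * (1/n) [t^(n-1)] phi(t)^n = 6^n * (1/n) [t^(n-1)] (1 - t)^(-n) = 6^n * (1/n) C(2n - 2, n - 1) = 6^n * C_{n-1}.
For n = 25: C_24 = C(48, 24) / 25 = 32247603683100/25 = 1289904147324.
With the 6^25 = 28430288029929701376 factor, the coefficient is 28430288029929701376 * 1289904147324 = 36672346439422195245071229517824.

36672346439422195245071229517824


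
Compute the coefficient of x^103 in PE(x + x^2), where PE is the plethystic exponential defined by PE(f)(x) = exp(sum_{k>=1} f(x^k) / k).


With f(x) = x + x^2, the exponent is sum_{k>=1} (x^k + x^(2k)) / k = -ln(1 - x) - ln(1 - x^2). Exponentiating:
PE(x + x^2) = 1 / ((1 - x)(1 - x^2)).
This is the generating function for partitions of n into parts of size 1 or 2. The number of 2's can be any j in 0..51, and the rest are 1's, so
[x^103] = floor(103/2) + 1 = 52.

52


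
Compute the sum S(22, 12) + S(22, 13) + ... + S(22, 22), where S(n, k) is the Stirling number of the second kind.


By definition, S(n, k) counts partitions of an n-set into exactly k nonempty blocks.
Computing row n = 22 for k = 12..22:
S(22, k): 108823356051137, 22496861868481, 3295165281331, 345615943200, 26046574004, 1404142047, 53374629, 1389850, 23485, 231, 1
Sum = 134988504648396.

134988504648396


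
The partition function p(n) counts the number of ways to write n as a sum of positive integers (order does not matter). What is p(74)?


Using the generating function prod_{k>=1} 1/(1-x^k), we compute p(74).
By dynamic programming over parts 1 through 74:
p(74) = 7089500

7089500


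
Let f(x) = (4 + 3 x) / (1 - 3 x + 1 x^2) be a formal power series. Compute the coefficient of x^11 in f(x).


Write f(x) = sum_{k>=0} a_k x^k. Multiplying both sides by 1 - 3 x + 1 x^2 gives
(1 - 3 x + 1 x^2) sum_{k>=0} a_k x^k = 4 + 3 x.
Matching coefficients:
 x^0: a_0 = 4
 x^1: a_1 - 3 a_0 = 3  =>  a_1 = 3*4 + 3 = 15
 x^k (k >= 2): a_k = 3 a_{k-1} - 1 a_{k-2}.
Iterating: a_2 = 41, a_3 = 108, a_4 = 283, a_5 = 741, a_6 = 1940, a_7 = 5079, a_8 = 13297, a_9 = 34812, a_10 = 91139, a_11 = 238605.
So the coefficient of x^11 is 238605.

238605


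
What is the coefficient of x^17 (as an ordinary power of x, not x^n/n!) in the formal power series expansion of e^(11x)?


The exponential series is e^y = sum_{k>=0} y^k / k!. Substituting y = 11x gives
e^(11x) = sum_{k>=0} 11^k x^k / k!.
So the coefficient of x^n is a^n/n! with a = 11, n = 17:
11^17 / 17! = 505447028499293771/355687428096000 = 45949729863572161/32335220736000

45949729863572161/32335220736000


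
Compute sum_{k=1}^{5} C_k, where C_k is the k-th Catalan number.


C_1 through C_5: 1, 2, 5, 14, 42
Sum = 1 + 2 + 5 + 14 + 42
= 64

64


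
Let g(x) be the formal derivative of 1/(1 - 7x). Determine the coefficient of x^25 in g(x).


Differentiate termwise: d/dx sum_{k>=0} 7^k x^k = sum_{k>=1} k 7^k x^(k-1) = sum_{j>=0} (j+1) 7^(j+1) x^j.
Equivalently, d/dx [1/(1 - 7x)] = 7/(1 - 7x)^2.
For j = 25: 26 * 7^26 = 26 * 9387480337647754305649 = 244074488778841611946874.

244074488778841611946874


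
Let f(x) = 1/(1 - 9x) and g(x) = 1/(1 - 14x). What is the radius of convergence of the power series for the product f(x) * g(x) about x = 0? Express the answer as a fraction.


The radius of 1/(1 - 9x) is 1/9 (nearest singularity at x = 1/9), and the radius of 1/(1 - 14x) is 1/14.
The product f(x)*g(x) = 1/((1 - 9x)(1 - 14x)) has singularities at both 1/9 and 1/14, so its radius of convergence is the distance to the nearest one:
min(1/9, 1/14) = 1/14.

1/14


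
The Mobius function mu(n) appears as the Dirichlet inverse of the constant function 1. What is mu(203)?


203 = 7 * 29 (all distinct primes).
mu(203) = (-1)^2 = 1

1


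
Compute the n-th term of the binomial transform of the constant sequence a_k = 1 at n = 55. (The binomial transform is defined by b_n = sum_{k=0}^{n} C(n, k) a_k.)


With a_k = 1 for all k, b_n = sum_{k=0}^{n} C(n, k) = 2^n by the binomial theorem.
For n = 55: 2^55 = 36028797018963968.

36028797018963968


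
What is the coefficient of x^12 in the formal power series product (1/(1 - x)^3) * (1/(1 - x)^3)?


Combine the factors: (1/(1 - x)^3) * (1/(1 - x)^3) = 1/(1 - x)^6.
Then use 1/(1 - x)^r = sum_{k>=0} C(k + r - 1, r - 1) x^k with r = 6 and k = 12:
C(17, 5) = 6188.

6188


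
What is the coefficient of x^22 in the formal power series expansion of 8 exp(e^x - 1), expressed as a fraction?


exp(e^x - 1) is the exponential generating function for the Bell numbers Bell_k: exp(e^x - 1) = sum_{k>=0} Bell_k x^k / k!.
So the coefficient of x^22 in 8 exp(e^x - 1) is 8 Bell_22 / 22!.
Computing: Bell_22 = 4506715738447323 and 22! = 1124000727777607680000, giving
8 * 4506715738447323/1124000727777607680000 = 88366975263673/2754903744552960000.

88366975263673/2754903744552960000


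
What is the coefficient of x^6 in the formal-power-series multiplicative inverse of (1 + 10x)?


The inverse is 1/(1 + 10x). Apply the geometric identity 1/(1 - y) = sum_{k>=0} y^k with y = -10x:
1/(1 + 10x) = sum_{k>=0} (-10)^k x^k.
So the coefficient of x^6 is (-10)^6 = 1000000.

1000000


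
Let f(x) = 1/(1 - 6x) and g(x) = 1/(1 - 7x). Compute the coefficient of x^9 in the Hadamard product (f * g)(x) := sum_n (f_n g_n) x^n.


f has coefficients f_k = 6^k and g has coefficients g_k = 7^k, so the Hadamard product has coefficient (f*g)_k = 6^k * 7^k = 42^k.
For k = 9: 42^9 = 406671383849472.

406671383849472


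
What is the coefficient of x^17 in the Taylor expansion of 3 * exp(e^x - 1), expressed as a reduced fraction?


exp(e^x - 1) = sum_{k>=0} Bell_k x^k / k!, where Bell_k is the k-th Bell number.
So the coefficient of x^17 is 3 * Bell_17 / 17!.
Computing: Bell_17 = 82864869804 and 17! = 355687428096000, giving
3 * 82864869804/355687428096000 = 255755771/365933568000.

255755771/365933568000


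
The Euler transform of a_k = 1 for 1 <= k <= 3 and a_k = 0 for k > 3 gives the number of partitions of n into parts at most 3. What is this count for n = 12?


Partitions of 12 into parts at most 3:
Using generating function (1-x)^(-1)(1-x^2)^(-1)(1-x^3)^(-1),
the coefficient of x^12 = 19

19


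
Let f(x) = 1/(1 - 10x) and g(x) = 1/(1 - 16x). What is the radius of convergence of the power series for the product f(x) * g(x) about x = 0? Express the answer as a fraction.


The radius of 1/(1 - 10x) is 1/10 (nearest singularity at x = 1/10), and the radius of 1/(1 - 16x) is 1/16.
The product f(x)*g(x) = 1/((1 - 10x)(1 - 16x)) has singularities at both 1/10 and 1/16, so its radius of convergence is the distance to the nearest one:
min(1/10, 1/16) = 1/16.

1/16


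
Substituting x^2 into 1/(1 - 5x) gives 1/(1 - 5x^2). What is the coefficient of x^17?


Since 1/(1 - 5x^2) only has even powers of x,
the coefficient of x^17 (odd) is 0.

0


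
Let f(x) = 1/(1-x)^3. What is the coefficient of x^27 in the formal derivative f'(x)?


Differentiate: d/dx [ 1/(1-x)^r ] = r / (1-x)^(r+1).
Here r = 3, so f'(x) = 3 / (1-x)^4.
The expansion of 1/(1-x)^(r+1) has coefficient of x^n equal to C(n+r, r).
So the coefficient of x^27 in f'(x) is
3 * C(30, 3) = 3 * 4060 = 12180

12180


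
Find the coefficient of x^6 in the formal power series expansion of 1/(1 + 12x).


Write 1/(1 + c x) = 1/(1 - (-c) x) and apply the geometric-series identity
1/(1 - y) = sum_{k>=0} y^k to get 1/(1 + c x) = sum_{k>=0} (-c)^k x^k.
So the coefficient of x^k is (-c)^k = (-1)^k * c^k.
Here c = 12 and k = 6:
(-12)^6 = 1 * 2985984 = 2985984

2985984


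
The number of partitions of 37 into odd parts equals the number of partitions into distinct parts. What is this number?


Computing partitions of 37 into odd parts (1, 3, 5, ...):
Using the generating function prod_{k>=0} 1/(1-x^(2k+1)),
the count is 760

760


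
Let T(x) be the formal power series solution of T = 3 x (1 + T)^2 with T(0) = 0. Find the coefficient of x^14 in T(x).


Apply the Lagrange inversion formula: if T = 3 x * phi(T) with phi(t) = (1 + t)^2, then [x^n] T = 3^n * (1/n) [t^(n-1)] phi(t)^n = 3^n * (1/n) [t^(n-1)] (1 + t)^(2n) = 3^n * (1/n) C(2n, n-1).
Using the identity C(2n, n-1) = C(2n, n) * n / (n+1), the unscaled factor equals C(2n, n) / (n+1) = C_n, the n-th Catalan number.
For n = 14: C_14 = C(28, 14) / 15 = 40116600/15 = 2674440.
With the 3^14 = 4782969 factor, the coefficient is 4782969 * 2674440 = 12791763612360.

12791763612360


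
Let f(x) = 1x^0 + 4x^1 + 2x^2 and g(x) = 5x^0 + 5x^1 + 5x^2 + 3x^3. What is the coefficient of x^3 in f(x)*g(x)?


Cauchy product at x^3:
1*3 + 4*5 + 2*5
= 33

33


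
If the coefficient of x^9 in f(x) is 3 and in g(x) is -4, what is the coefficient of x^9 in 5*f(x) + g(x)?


Scalar multiplication scales coefficients: 5 * 3 = 15.
Then add the g coefficient: 15 + -4
= 11

11


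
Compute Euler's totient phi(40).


phi(n) counts integers in [1, n] coprime to n. Using the multiplicative formula phi(n) = n * prod_{p | n} (1 - 1/p):
40 = 2^3 * 5, so
phi(40) = 40 * (1 - 1/2) * (1 - 1/5) = 16.

16


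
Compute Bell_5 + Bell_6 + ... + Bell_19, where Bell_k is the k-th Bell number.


Recall Bell_k counts set partitions of a k-set (with Bell_0 = 1 by convention).
Bell_5 through Bell_19: 52, 203, 877, 4140, 21147, 115975, 678570, 4213597, 27644437, 190899322, 1382958545, 10480142147, 82864869804, 682076806159, 5832742205057
Sum = 52 + 203 + 877 + 4140 + 21147 + 115975 + 678570 + 4213597 + 27644437 + 190899322 + 1382958545 + 10480142147 + 82864869804 + 682076806159 + 5832742205057 = 6609770560032.

6609770560032
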